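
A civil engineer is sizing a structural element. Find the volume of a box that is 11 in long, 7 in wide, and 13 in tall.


Shape: rectangular prism
l = 11 in, w = 7 in, h = 13 in
Formula: V = l * w * h
V = 11 * 7 * 13
V = 77 * 13
V = 1001
1001 in^3


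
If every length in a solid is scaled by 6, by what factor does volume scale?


Linear scale factor k = 6
Rule: under a linear scaling by k, volumes scale by k^3.
k^3 = 6 * 6 * 6
k^3 = 36 * 6
k^3 = 216
Volume scales by a factor of 216.
216 (dimensionless)


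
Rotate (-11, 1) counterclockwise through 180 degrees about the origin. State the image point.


Transformation: rotation about the origin
Original point: (-11, 1)
Rule for 180 deg: (x, y) -> (-x, -y)
Apply: (-11, 1) -> (11, -1)
(11, -1)


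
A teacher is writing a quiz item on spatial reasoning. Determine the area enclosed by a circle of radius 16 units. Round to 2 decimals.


Shape: circle
Radius r = 16 units
Formula: A = pi * r^2
r^2 = 16^2 = 256
A = pi * 256
A = 804.25
804.25 units^2


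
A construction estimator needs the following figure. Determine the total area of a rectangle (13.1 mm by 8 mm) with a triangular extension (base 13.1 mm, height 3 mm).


Composite shape: rectangle + triangle
Rectangle area = 13.1 * 8 = 104.8
Triangle area = 0.5 * 13.1 * 3 = 19.65
Total = 104.8 + 19.65
Total = 124.45
124.45 mm^2


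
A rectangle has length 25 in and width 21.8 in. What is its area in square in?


Shape: rectangle
Length l = 25 in, Width w = 21.8 in
Formula: A = l * w
A = 25 * 21.8
A = 545
545 in^2


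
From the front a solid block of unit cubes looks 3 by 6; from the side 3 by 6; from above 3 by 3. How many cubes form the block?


Orthographic views of a solid rectangular block:
Front view 3 x 6 -> length = 3, height = 6
Side view 3 x 6 -> width = 3, height = 6 (consistent)
Top view 3 x 3 -> confirms length = 3, width = 3
The block is 3 x 3 x 6.
Total unit cubes = 3 * 3 * 6 = 54
54 unit cubes


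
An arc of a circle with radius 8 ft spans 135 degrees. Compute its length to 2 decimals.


Shape: circular arc
Radius r = 8 ft, Angle = 135 degrees
Formula: L = (angle/360) * 2 * pi * r
2 * pi * r = 16 * pi
L = (135/360) * 16 * pi
L = 6 * pi
L = 18.85
18.85 ft


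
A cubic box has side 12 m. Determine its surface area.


Shape: cube
Side s = 12 m
A cube has 6 square faces.
Formula: SA = 6 * s^2
s^2 = 144
SA = 6 * 144
SA = 864
864 m^2


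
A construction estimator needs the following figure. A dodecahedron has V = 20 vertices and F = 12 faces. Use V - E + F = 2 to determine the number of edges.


Polyhedron: dodecahedron
Euler's formula for convex polyhedra: V - E + F = 2
Given: V = 20 vertices and F = 12 faces
Solve for E:
E = V + F - 2 = 20 + 12 - 2 = 30
30 edges


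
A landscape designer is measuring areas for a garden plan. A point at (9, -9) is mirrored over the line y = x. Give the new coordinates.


Transformation: reflection
Original point: (9, -9)
Rule for reflection over y = x: (x, y) -> (y, x)
Apply: (9, -9) -> (-9, 9)
(-9, 9)


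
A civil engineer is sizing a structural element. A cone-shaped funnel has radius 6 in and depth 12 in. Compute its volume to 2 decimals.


Shape: cone
Radius r = 6 in, Height h = 12 in
Formula: V = (1/3) * pi * r^2 * h
r^2 = 36
pi * r^2 * h = pi * 36 * 12 = 432 * pi
V = 432 * pi / 3
V = 452.39
452.39 in^3


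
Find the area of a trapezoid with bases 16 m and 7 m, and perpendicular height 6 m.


Shape: trapezoid
Parallel sides a = 16 m, b = 7 m; Height h = 6 m
Formula: A = (a + b) * h / 2
a + b = 16 + 7 = 23
A = 23 * 6 / 2
A = 138 / 2
A = 69
69 m^2


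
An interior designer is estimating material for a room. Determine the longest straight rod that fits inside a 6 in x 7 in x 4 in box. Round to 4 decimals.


Shape: rectangular box (space diagonal)
l = 6 in, w = 7 in, h = 4 in
Visualize: the diagonal of the base, then a right triangle with that diagonal and the height.
Formula: d = sqrt(l^2 + w^2 + h^2)
l^2 + w^2 + h^2 = 36 + 49 + 16 = 101
d = sqrt(101)
d = 10.0499
10.0499 in


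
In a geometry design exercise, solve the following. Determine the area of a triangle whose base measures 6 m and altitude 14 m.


Shape: triangle
Base b = 6 m, Height h = 14 m
Formula: A = (1/2) * b * h
A = 0.5 * 6 * 14
A = 0.5 * 84
A = 42
42 m^2


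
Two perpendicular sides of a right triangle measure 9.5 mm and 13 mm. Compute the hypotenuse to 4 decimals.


Shape: right triangle
Legs a = 9.5 mm, b = 13 mm
Formula: c = sqrt(a^2 + b^2)
a^2 = 90.25, b^2 = 169
a^2 + b^2 = 259.25
c = sqrt(259.25)
c = 16.1012
16.1012 mm


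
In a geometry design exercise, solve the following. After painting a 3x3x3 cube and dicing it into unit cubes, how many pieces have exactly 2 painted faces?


Large cube: 3 x 3 x 3, cut into unit cubes.
n = 3, so n - 2 = 1
Cubes with 2 painted faces lie along the edges, excluding corners.
A cube has 12 edges; each contributes (n - 2) = 1 such cubes.
Count = 12 * 1 = 12
12 unit cubes


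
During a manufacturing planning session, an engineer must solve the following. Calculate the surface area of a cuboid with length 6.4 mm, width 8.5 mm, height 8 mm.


Shape: rectangular prism
l = 6.4 mm, w = 8.5 mm, h = 8 mm
Formula: SA = 2(lw + lh + wh)
lw = 54.4, lh = 51.2, wh = 68
lw + lh + wh = 173.6
SA = 2 * 173.6
SA = 347.2
347.2 mm^2


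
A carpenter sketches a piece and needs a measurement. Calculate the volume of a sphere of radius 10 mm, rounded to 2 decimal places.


Shape: sphere
Radius r = 10 mm
Formula: V = (4/3) * pi * r^3
r^3 = 1000
(4/3) * 1000 = 1333.333333
V = 1333.333333 * pi
V = 4188.79
4188.79 mm^3


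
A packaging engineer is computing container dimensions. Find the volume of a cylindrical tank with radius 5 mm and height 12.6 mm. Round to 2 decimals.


Shape: cylinder
Radius r = 5 mm, Height h = 12.6 mm
Formula: V = pi * r^2 * h
r^2 = 25
V = pi * 25 * 12.6
V = 315 * pi
V = 989.6
989.6 mm^3


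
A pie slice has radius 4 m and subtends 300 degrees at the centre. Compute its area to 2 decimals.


Shape: circular sector
Radius r = 4 m, Angle = 300 degrees
Formula: A = (angle/360) * pi * r^2
r^2 = 16
Fraction of circle = 300/360
A = (300/360) * pi * 16
A = 13.333333 * pi
A = 41.89
41.89 m^2


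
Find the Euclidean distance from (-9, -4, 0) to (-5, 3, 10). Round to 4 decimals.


3D distance between two points
P1 = (-9, -4, 0), P2 = (-5, 3, 10)
Formula: d = sqrt((x2-x1)^2 + (y2-y1)^2 + (z2-z1)^2)
dx = -5 - -9 = 4
dy = 3 - -4 = 7
dz = 10 - 0 = 10
dx^2 + dy^2 + dz^2 = 16 + 49 + 100 = 165
d = sqrt(165)
d = 12.8452
12.8452 units


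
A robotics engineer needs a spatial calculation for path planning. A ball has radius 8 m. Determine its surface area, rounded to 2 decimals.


Shape: sphere
Radius r = 8 m
Formula: SA = 4 * pi * r^2
r^2 = 64
SA = 4 * pi * 64
SA = 256 * pi
SA = 804.25
804.25 m^2


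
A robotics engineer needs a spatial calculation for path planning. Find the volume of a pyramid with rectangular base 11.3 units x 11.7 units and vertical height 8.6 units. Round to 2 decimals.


Shape: rectangular pyramid
Base: 11.3 units x 11.7 units, Height h = 8.6 units
Formula: V = (1/3) * base_area * h
base_area = 11.3 * 11.7 = 132.21
base_area * h = 132.21 * 8.6 = 1137.006
V = 1137.006 / 3
V = 379
379 units^3


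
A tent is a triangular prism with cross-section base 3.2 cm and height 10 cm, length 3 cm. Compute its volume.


Shape: triangular prism
Triangle base = 3.2 cm, triangle height = 10 cm, prism length L = 3 cm
Formula: V = (1/2 * b * h_tri) * L
Cross-section area = 0.5 * 3.2 * 10 = 16
V = 16 * 3
V = 48
48 cm^3


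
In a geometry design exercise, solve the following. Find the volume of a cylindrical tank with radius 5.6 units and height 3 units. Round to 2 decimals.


Shape: cylinder
Radius r = 5.6 units, Height h = 3 units
Formula: V = pi * r^2 * h
r^2 = 31.36
V = pi * 31.36 * 3
V = 94.08 * pi
V = 295.56
295.56 units^3


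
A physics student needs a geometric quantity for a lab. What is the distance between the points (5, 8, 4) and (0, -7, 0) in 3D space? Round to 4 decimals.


3D distance between two points
P1 = (5, 8, 4), P2 = (0, -7, 0)
Formula: d = sqrt((x2-x1)^2 + (y2-y1)^2 + (z2-z1)^2)
dx = 0 - 5 = -5
dy = -7 - 8 = -15
dz = 0 - 4 = -4
dx^2 + dy^2 + dz^2 = 25 + 225 + 16 = 266
d = sqrt(266)
d = 16.3095
16.3095 units


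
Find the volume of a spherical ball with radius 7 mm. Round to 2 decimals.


Shape: sphere
Radius r = 7 mm
Formula: V = (4/3) * pi * r^3
r^3 = 343
(4/3) * 343 = 457.333333
V = 457.333333 * pi
V = 1436.76
1436.76 mm^3


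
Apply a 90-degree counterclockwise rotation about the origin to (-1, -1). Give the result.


Transformation: rotation about the origin
Original point: (-1, -1)
Rule for 90 deg counterclockwise: (x, y) -> (-y, x)
Apply: (-1, -1) -> (1, -1)
(1, -1)


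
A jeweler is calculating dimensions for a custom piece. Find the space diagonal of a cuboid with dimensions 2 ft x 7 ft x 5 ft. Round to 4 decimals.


Shape: rectangular box (space diagonal)
l = 2 ft, w = 7 ft, h = 5 ft
Visualize: the diagonal of the base, then a right triangle with that diagonal and the height.
Formula: d = sqrt(l^2 + w^2 + h^2)
l^2 + w^2 + h^2 = 4 + 49 + 25 = 78
d = sqrt(78)
d = 8.8318
8.8318 ft


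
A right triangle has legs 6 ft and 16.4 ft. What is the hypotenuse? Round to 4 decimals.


Shape: right triangle
Legs a = 6 ft, b = 16.4 ft
Formula: c = sqrt(a^2 + b^2)
a^2 = 36, b^2 = 268.96
a^2 + b^2 = 304.96
c = sqrt(304.96)
c = 17.4631
17.4631 ft


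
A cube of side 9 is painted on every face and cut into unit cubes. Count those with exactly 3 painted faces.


Large cube: 9 x 9 x 9, cut into unit cubes.
Cubes with 3 painted faces are at the corners. A cube always has 8 corners.
Count = 8
8 unit cubes


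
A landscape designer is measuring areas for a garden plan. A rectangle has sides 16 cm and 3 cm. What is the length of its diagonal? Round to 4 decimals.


Shape: rectangle (diagonal via Pythagoras)
Sides: 16 cm and 3 cm
Formula: d = sqrt(l^2 + w^2)
l^2 = 256, w^2 = 9
l^2 + w^2 = 265
d = sqrt(265)
d = 16.2788
16.2788 cm


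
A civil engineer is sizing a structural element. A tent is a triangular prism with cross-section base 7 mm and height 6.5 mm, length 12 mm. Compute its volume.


Shape: triangular prism
Triangle base = 7 mm, triangle height = 6.5 mm, prism length L = 12 mm
Formula: V = (1/2 * b * h_tri) * L
Cross-section area = 0.5 * 7 * 6.5 = 22.75
V = 22.75 * 12
V = 273
273 mm^3


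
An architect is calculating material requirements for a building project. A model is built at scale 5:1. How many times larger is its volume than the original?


Linear scale factor k = 5
Rule: under a linear scaling by k, volumes scale by k^3.
k^3 = 5 * 5 * 5
k^3 = 25 * 5
k^3 = 125
Volume scales by a factor of 125.
125 (dimensionless)


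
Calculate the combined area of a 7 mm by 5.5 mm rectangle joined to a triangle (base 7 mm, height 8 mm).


Composite shape: rectangle + triangle
Rectangle area = 7 * 5.5 = 38.5
Triangle area = 0.5 * 7 * 8 = 28
Total = 38.5 + 28
Total = 66.5
66.5 mm^2


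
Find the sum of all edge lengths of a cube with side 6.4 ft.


Shape: cube
Side s = 6.4 ft
A cube has 12 edges, all equal.
Formula: total edge length = 12 * s
Total = 12 * 6.4
Total = 76.8
76.8 ft


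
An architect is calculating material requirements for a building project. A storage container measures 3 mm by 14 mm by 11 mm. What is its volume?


Shape: rectangular prism
l = 3 mm, w = 14 mm, h = 11 mm
Formula: V = l * w * h
V = 3 * 14 * 11
V = 42 * 11
V = 462
462 mm^3


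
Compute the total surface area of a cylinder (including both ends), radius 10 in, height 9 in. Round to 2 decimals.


Shape: closed cylinder
Radius r = 10 in, Height h = 9 in
Formula: SA = 2*pi*r^2 + 2*pi*r*h = 2*pi*r*(r + h)
r + h = 19
2 * r * (r + h) = 2 * 10 * 19 = 380
SA = 380 * pi
SA = 1193.81
1193.81 in^2


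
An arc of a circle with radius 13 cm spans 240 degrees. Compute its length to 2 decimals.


Shape: circular arc
Radius r = 13 cm, Angle = 240 degrees
Formula: L = (angle/360) * 2 * pi * r
2 * pi * r = 26 * pi
L = (240/360) * 26 * pi
L = 17.333333 * pi
L = 54.45
54.45 cm


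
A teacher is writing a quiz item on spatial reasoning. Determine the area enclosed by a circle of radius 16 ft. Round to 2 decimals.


Shape: circle
Radius r = 16 ft
Formula: A = pi * r^2
r^2 = 16^2 = 256
A = pi * 256
A = 804.25
804.25 ft^2


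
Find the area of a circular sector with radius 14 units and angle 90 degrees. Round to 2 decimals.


Shape: circular sector
Radius r = 14 units, Angle = 90 degrees
Formula: A = (angle/360) * pi * r^2
r^2 = 196
Fraction of circle = 90/360
A = (90/360) * pi * 196
A = 49 * pi
A = 153.94
153.94 units^2


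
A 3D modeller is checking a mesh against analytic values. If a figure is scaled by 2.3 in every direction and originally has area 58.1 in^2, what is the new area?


Linear scale factor k = 2.3
Original area = 58.1 in^2
Rule: under a linear scaling by k, areas scale by k^2.
k^2 = 2.3^2 = 5.29
New area = 58.1 * 5.29
New area = 307.349
307.349 in^2


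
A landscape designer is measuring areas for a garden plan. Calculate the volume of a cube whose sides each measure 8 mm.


Shape: cube
Side s = 8 mm
Formula: V = s^3
V = 8 * 8 * 8
V = 64 * 8
V = 512
512 mm^3


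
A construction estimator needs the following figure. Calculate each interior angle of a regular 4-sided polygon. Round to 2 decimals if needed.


Shape: regular square (4 sides)
Formula: interior angle = (n - 2) * 180 / n
(n - 2) = 2
(n - 2) * 180 = 360
angle = 360 / 4
angle = 90
90 degrees


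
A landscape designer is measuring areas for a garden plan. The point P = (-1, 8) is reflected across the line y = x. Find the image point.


Transformation: reflection
Original point: (-1, 8)
Rule for reflection over y = x: (x, y) -> (y, x)
Apply: (-1, 8) -> (8, -1)
(8, -1)


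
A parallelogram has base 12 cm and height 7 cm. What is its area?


Shape: parallelogram
Base b = 12 cm, Height h = 7 cm
Formula: A = b * h
A = 12 * 7
A = 84
84 cm^2


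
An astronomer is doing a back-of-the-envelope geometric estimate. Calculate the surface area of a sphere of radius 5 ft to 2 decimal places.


Shape: sphere
Radius r = 5 ft
Formula: SA = 4 * pi * r^2
r^2 = 25
SA = 4 * pi * 25
SA = 100 * pi
SA = 314.16
314.16 ft^2


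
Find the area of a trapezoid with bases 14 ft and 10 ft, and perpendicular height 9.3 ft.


Shape: trapezoid
Parallel sides a = 14 ft, b = 10 ft; Height h = 9.3 ft
Formula: A = (a + b) * h / 2
a + b = 14 + 10 = 24
A = 24 * 9.3 / 2
A = 223.2 / 2
A = 111.6
111.6 ft^2


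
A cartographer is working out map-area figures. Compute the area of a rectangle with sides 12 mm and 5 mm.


Shape: rectangle
Length l = 12 mm, Width w = 5 mm
Formula: A = l * w
A = 12 * 5
A = 60
60 mm^2


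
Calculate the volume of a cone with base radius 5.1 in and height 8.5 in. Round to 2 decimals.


Shape: cone
Radius r = 5.1 in, Height h = 8.5 in
Formula: V = (1/3) * pi * r^2 * h
r^2 = 26.01
pi * r^2 * h = pi * 26.01 * 8.5 = 221.085 * pi
V = 221.085 * pi / 3
V = 231.52
231.52 in^3


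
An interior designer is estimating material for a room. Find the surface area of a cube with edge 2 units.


Shape: cube
Side s = 2 units
A cube has 6 square faces.
Formula: SA = 6 * s^2
s^2 = 4
SA = 6 * 4
SA = 24
24 units^2


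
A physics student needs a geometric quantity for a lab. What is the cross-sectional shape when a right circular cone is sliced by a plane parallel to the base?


Solid: right circular cone
Cutting plane: parallel to the base
Visualize the intersection of the plane with the solid's surface.
The boundary of the cut region is a circle.
circle


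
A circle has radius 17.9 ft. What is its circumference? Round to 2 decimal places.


Shape: circle
Radius r = 17.9 ft
Formula: C = 2 * pi * r
C = 2 * pi * 17.9
C = 35.8 * pi
C = 112.47
112.47 ft


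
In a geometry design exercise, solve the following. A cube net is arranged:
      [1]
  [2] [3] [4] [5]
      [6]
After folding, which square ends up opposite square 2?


Net: cross layout. Take square 3 as the base (bottom).
Fold the four squares in the horizontal row up around 3: 2 -> left, 4 -> right, 5 wraps to the top.
Fold 1 and 6 up from 3: 1 -> back, 6 -> front.
Opposite pairs are therefore: (1, 6), (2, 4), (3, 5).
Face 2 is opposite face 4.
face 4


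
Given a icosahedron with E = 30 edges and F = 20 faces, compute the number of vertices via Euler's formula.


Polyhedron: icosahedron
Euler's formula for convex polyhedra: V - E + F = 2
Given: E = 30 edges and F = 20 faces
Solve for V:
V = 2 + E - F = 2 + 30 - 20 = 12
12 vertices


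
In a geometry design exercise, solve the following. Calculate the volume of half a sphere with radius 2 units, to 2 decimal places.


Shape: hemisphere (half of a sphere)
Radius r = 2 units
Formula: V = (1/2) * (4/3) * pi * r^3 = (2/3) * pi * r^3
r^3 = 8
(2/3) * 8 = 5.333333
V = 5.333333 * pi
V = 16.76
16.76 units^3


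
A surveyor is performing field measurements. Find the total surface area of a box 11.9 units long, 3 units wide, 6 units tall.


Shape: rectangular prism
l = 11.9 units, w = 3 units, h = 6 units
Formula: SA = 2(lw + lh + wh)
lw = 35.7, lh = 71.4, wh = 18
lw + lh + wh = 125.1
SA = 2 * 125.1
SA = 250.2
250.2 units^2


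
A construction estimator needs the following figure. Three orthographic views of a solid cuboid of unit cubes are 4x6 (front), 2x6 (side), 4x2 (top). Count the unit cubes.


Orthographic views of a solid rectangular block:
Front view 4 x 6 -> length = 4, height = 6
Side view 2 x 6 -> width = 2, height = 6 (consistent)
Top view 4 x 2 -> confirms length = 4, width = 2
The block is 4 x 2 x 6.
Total unit cubes = 4 * 2 * 6 = 48
48 unit cubes


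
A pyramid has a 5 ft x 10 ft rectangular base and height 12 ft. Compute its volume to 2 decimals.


Shape: rectangular pyramid
Base: 5 ft x 10 ft, Height h = 12 ft
Formula: V = (1/3) * base_area * h
base_area = 5 * 10 = 50
base_area * h = 50 * 12 = 600
V = 600 / 3
V = 200
200 ft^3


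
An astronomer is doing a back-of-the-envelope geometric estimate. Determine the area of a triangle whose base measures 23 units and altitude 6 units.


Shape: triangle
Base b = 23 units, Height h = 6 units
Formula: A = (1/2) * b * h
A = 0.5 * 23 * 6
A = 0.5 * 138
A = 69
69 units^2


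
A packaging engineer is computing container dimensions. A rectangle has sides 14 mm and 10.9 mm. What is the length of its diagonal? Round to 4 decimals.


Shape: rectangle (diagonal via Pythagoras)
Sides: 14 mm and 10.9 mm
Formula: d = sqrt(l^2 + w^2)
l^2 = 196, w^2 = 118.81
l^2 + w^2 = 314.81
d = sqrt(314.81)
d = 17.7429
17.7429 mm


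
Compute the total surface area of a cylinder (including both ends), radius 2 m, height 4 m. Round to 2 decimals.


Shape: closed cylinder
Radius r = 2 m, Height h = 4 m
Formula: SA = 2*pi*r^2 + 2*pi*r*h = 2*pi*r*(r + h)
r + h = 6
2 * r * (r + h) = 2 * 2 * 6 = 24
SA = 24 * pi
SA = 75.4
75.4 m^2


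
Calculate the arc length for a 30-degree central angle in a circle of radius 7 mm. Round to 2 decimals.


Shape: circular arc
Radius r = 7 mm, Angle = 30 degrees
Formula: L = (angle/360) * 2 * pi * r
2 * pi * r = 14 * pi
L = (30/360) * 14 * pi
L = 1.166667 * pi
L = 3.67
3.67 mm


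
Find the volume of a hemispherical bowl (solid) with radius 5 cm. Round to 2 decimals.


Shape: hemisphere (half of a sphere)
Radius r = 5 cm
Formula: V = (1/2) * (4/3) * pi * r^3 = (2/3) * pi * r^3
r^3 = 125
(2/3) * 125 = 83.333333
V = 83.333333 * pi
V = 261.8
261.8 cm^3


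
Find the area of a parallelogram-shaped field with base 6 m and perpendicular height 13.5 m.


Shape: parallelogram
Base b = 6 m, Height h = 13.5 m
Formula: A = b * h
A = 6 * 13.5
A = 81
81 m^2


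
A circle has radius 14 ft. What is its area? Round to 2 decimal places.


Shape: circle
Radius r = 14 ft
Formula: A = pi * r^2
r^2 = 14^2 = 196
A = pi * 196
A = 615.75
615.75 ft^2


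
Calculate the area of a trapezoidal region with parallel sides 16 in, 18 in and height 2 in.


Shape: trapezoid
Parallel sides a = 16 in, b = 18 in; Height h = 2 in
Formula: A = (a + b) * h / 2
a + b = 16 + 18 = 34
A = 34 * 2 / 2
A = 68 / 2
A = 34
34 in^2


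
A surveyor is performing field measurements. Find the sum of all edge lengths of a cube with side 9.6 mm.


Shape: cube
Side s = 9.6 mm
A cube has 12 edges, all equal.
Formula: total edge length = 12 * s
Total = 12 * 9.6
Total = 115.2
115.2 mm


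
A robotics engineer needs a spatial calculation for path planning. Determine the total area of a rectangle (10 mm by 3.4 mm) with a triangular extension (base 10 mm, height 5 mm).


Composite shape: rectangle + triangle
Rectangle area = 10 * 3.4 = 34
Triangle area = 0.5 * 10 * 5 = 25
Total = 34 + 25
Total = 59
59 mm^2


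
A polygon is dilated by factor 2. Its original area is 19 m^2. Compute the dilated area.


Linear scale factor k = 2
Original area = 19 m^2
Rule: under a linear scaling by k, areas scale by k^2.
k^2 = 2^2 = 4
New area = 19 * 4
New area = 76
76 m^2


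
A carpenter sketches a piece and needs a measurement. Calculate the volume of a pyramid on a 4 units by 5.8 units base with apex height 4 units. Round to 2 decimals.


Shape: rectangular pyramid
Base: 4 units x 5.8 units, Height h = 4 units
Formula: V = (1/3) * base_area * h
base_area = 4 * 5.8 = 23.2
base_area * h = 23.2 * 4 = 92.8
V = 92.8 / 3
V = 30.93
30.93 units^3


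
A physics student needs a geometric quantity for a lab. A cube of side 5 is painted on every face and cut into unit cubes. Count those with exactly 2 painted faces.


Large cube: 5 x 5 x 5, cut into unit cubes.
n = 5, so n - 2 = 3
Cubes with 2 painted faces lie along the edges, excluding corners.
A cube has 12 edges; each contributes (n - 2) = 3 such cubes.
Count = 12 * 3 = 36
36 unit cubes


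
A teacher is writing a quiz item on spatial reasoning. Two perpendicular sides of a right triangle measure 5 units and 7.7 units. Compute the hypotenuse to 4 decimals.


Shape: right triangle
Legs a = 5 units, b = 7.7 units
Formula: c = sqrt(a^2 + b^2)
a^2 = 25, b^2 = 59.29
a^2 + b^2 = 84.29
c = sqrt(84.29)
c = 9.181
9.181 units


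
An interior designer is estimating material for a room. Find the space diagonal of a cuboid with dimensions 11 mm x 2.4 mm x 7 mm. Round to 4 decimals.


Shape: rectangular box (space diagonal)
l = 11 mm, w = 2.4 mm, h = 7 mm
Visualize: the diagonal of the base, then a right triangle with that diagonal and the height.
Formula: d = sqrt(l^2 + w^2 + h^2)
l^2 + w^2 + h^2 = 121 + 5.76 + 49 = 175.76
d = sqrt(175.76)
d = 13.2575
13.2575 mm


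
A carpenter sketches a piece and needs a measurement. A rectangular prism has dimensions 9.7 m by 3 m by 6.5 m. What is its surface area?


Shape: rectangular prism
l = 9.7 m, w = 3 m, h = 6.5 m
Formula: SA = 2(lw + lh + wh)
lw = 29.1, lh = 63.05, wh = 19.5
lw + lh + wh = 111.65
SA = 2 * 111.65
SA = 223.3
223.3 m^2


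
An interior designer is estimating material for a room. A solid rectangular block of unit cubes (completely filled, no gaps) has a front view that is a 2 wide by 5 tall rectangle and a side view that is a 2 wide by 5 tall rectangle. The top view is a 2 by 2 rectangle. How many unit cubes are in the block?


Orthographic views of a solid rectangular block:
Front view 2 x 5 -> length = 2, height = 5
Side view 2 x 5 -> width = 2, height = 5 (consistent)
Top view 2 x 2 -> confirms length = 2, width = 2
The block is 2 x 2 x 5.
Total unit cubes = 2 * 2 * 5 = 20
20 unit cubes


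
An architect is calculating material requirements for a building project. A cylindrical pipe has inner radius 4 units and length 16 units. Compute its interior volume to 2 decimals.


Shape: cylinder
Radius r = 4 units, Height h = 16 units
Formula: V = pi * r^2 * h
r^2 = 16
V = pi * 16 * 16
V = 256 * pi
V = 804.25
804.25 units^3


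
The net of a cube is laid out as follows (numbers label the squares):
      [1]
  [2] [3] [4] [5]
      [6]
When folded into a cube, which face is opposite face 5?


Net: cross layout. Take square 3 as the base (bottom).
Fold the four squares in the horizontal row up around 3: 2 -> left, 4 -> right, 5 wraps to the top.
Fold 1 and 6 up from 3: 1 -> back, 6 -> front.
Opposite pairs are therefore: (1, 6), (2, 4), (3, 5).
Face 5 is opposite face 3.
face 3


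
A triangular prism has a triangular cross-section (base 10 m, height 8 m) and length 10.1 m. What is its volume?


Shape: triangular prism
Triangle base = 10 m, triangle height = 8 m, prism length L = 10.1 m
Formula: V = (1/2 * b * h_tri) * L
Cross-section area = 0.5 * 10 * 8 = 40
V = 40 * 10.1
V = 404
404 m^3


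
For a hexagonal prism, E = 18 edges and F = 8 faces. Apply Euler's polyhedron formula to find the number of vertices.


Polyhedron: hexagonal prism
Euler's formula for convex polyhedra: V - E + F = 2
Given: E = 18 edges and F = 8 faces
Solve for V:
V = 2 + E - F = 2 + 18 - 8 = 12
12 vertices


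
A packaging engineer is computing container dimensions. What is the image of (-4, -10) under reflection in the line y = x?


Transformation: reflection
Original point: (-4, -10)
Rule for reflection over y = x: (x, y) -> (y, x)
Apply: (-4, -10) -> (-10, -4)
(-10, -4)


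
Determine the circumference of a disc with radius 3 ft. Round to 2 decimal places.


Shape: circle
Radius r = 3 ft
Formula: C = 2 * pi * r
C = 2 * pi * 3
C = 6 * pi
C = 18.85
18.85 ft


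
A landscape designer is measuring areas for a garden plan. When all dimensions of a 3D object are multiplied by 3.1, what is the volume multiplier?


Linear scale factor k = 3.1
Rule: under a linear scaling by k, volumes scale by k^3.
k^3 = 3.1 * 3.1 * 3.1
k^3 = 9.61 * 3.1
k^3 = 29.791
Volume scales by a factor of 29.791.
29.791 (dimensionless)


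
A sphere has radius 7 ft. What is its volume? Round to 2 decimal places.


Shape: sphere
Radius r = 7 ft
Formula: V = (4/3) * pi * r^3
r^3 = 343
(4/3) * 343 = 457.333333
V = 457.333333 * pi
V = 1436.76
1436.76 ft^3


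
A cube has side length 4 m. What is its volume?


Shape: cube
Side s = 4 m
Formula: V = s^3
V = 4 * 4 * 4
V = 16 * 4
V = 64
64 m^3


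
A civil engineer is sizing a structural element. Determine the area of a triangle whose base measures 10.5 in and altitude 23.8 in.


Shape: triangle
Base b = 10.5 in, Height h = 23.8 in
Formula: A = (1/2) * b * h
A = 0.5 * 10.5 * 23.8
A = 0.5 * 249.9
A = 124.95
124.95 in^2


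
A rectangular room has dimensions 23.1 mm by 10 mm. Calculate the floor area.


Shape: rectangle
Length l = 23.1 mm, Width w = 10 mm
Formula: A = l * w
A = 23.1 * 10
A = 231
231 mm^2


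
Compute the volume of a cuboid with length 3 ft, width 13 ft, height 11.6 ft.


Shape: rectangular prism
l = 3 ft, w = 13 ft, h = 11.6 ft
Formula: V = l * w * h
V = 3 * 13 * 11.6
V = 39 * 11.6
V = 452.4
452.4 ft^3


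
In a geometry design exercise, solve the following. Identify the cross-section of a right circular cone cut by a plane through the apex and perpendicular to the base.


Solid: right circular cone
Cutting plane: through the apex and perpendicular to the base
Visualize the intersection of the plane with the solid's surface.
The boundary of the cut region is a isosceles triangle.
isosceles triangle


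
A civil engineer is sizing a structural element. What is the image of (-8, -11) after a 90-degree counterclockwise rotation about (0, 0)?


Transformation: rotation about the origin
Original point: (-8, -11)
Rule for 90 deg counterclockwise: (x, y) -> (-y, x)
Apply: (-8, -11) -> (11, -8)
(11, -8)


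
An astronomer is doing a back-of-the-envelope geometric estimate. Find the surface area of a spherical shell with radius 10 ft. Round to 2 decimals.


Shape: sphere
Radius r = 10 ft
Formula: SA = 4 * pi * r^2
r^2 = 100
SA = 4 * pi * 100
SA = 400 * pi
SA = 1256.64
1256.64 ft^2


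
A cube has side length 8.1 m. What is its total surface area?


Shape: cube
Side s = 8.1 m
A cube has 6 square faces.
Formula: SA = 6 * s^2
s^2 = 65.61
SA = 6 * 65.61
SA = 393.66
393.66 m^2


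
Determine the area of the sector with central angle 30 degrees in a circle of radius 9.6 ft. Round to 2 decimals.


Shape: circular sector
Radius r = 9.6 ft, Angle = 30 degrees
Formula: A = (angle/360) * pi * r^2
r^2 = 92.16
Fraction of circle = 30/360
A = (30/360) * pi * 92.16
A = 7.68 * pi
A = 24.13
24.13 ft^2


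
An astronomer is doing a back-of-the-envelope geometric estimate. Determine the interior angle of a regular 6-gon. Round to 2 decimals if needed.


Shape: regular hexagon (6 sides)
Formula: interior angle = (n - 2) * 180 / n
(n - 2) = 4
(n - 2) * 180 = 720
angle = 720 / 6
angle = 120
120 degrees


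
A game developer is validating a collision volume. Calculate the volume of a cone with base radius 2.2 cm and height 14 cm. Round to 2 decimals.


Shape: cone
Radius r = 2.2 cm, Height h = 14 cm
Formula: V = (1/3) * pi * r^2 * h
r^2 = 4.84
pi * r^2 * h = pi * 4.84 * 14 = 67.76 * pi
V = 67.76 * pi / 3
V = 70.96
70.96 cm^3


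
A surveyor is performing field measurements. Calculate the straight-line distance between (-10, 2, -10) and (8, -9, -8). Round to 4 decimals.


3D distance between two points
P1 = (-10, 2, -10), P2 = (8, -9, -8)
Formula: d = sqrt((x2-x1)^2 + (y2-y1)^2 + (z2-z1)^2)
dx = 8 - -10 = 18
dy = -9 - 2 = -11
dz = -8 - -10 = 2
dx^2 + dy^2 + dz^2 = 324 + 121 + 4 = 449
d = sqrt(449)
d = 21.1896
21.1896 units


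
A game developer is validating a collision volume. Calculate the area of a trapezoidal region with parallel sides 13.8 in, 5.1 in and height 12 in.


Shape: trapezoid
Parallel sides a = 13.8 in, b = 5.1 in; Height h = 12 in
Formula: A = (a + b) * h / 2
a + b = 13.8 + 5.1 = 18.9
A = 18.9 * 12 / 2
A = 226.8 / 2
A = 113.4
113.4 in^2


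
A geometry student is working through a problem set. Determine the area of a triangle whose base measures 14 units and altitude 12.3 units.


Shape: triangle
Base b = 14 units, Height h = 12.3 units
Formula: A = (1/2) * b * h
A = 0.5 * 14 * 12.3
A = 0.5 * 172.2
A = 86.1
86.1 units^2


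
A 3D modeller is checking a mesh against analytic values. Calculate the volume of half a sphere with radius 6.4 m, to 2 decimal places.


Shape: hemisphere (half of a sphere)
Radius r = 6.4 m
Formula: V = (1/2) * (4/3) * pi * r^3 = (2/3) * pi * r^3
r^3 = 262.144
(2/3) * 262.144 = 174.762667
V = 174.762667 * pi
V = 549.03
549.03 m^3


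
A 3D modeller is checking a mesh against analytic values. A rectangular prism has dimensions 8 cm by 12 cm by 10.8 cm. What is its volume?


Shape: rectangular prism
l = 8 cm, w = 12 cm, h = 10.8 cm
Formula: V = l * w * h
V = 8 * 12 * 10.8
V = 96 * 10.8
V = 1036.8
1036.8 cm^3


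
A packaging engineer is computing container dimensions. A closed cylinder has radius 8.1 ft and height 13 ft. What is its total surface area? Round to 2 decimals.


Shape: closed cylinder
Radius r = 8.1 ft, Height h = 13 ft
Formula: SA = 2*pi*r^2 + 2*pi*r*h = 2*pi*r*(r + h)
r + h = 21.1
2 * r * (r + h) = 2 * 8.1 * 21.1 = 341.82
SA = 341.82 * pi
SA = 1073.86
1073.86 ft^2


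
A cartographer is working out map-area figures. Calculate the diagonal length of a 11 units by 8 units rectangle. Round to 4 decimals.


Shape: rectangle (diagonal via Pythagoras)
Sides: 11 units and 8 units
Formula: d = sqrt(l^2 + w^2)
l^2 = 121, w^2 = 64
l^2 + w^2 = 185
d = sqrt(185)
d = 13.6015
13.6015 units


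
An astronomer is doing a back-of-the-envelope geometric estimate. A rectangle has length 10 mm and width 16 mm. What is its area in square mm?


Shape: rectangle
Length l = 10 mm, Width w = 16 mm
Formula: A = l * w
A = 10 * 16
A = 160
160 mm^2


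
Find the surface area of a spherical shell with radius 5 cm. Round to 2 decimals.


Shape: sphere
Radius r = 5 cm
Formula: SA = 4 * pi * r^2
r^2 = 25
SA = 4 * pi * 25
SA = 100 * pi
SA = 314.16
314.16 cm^2


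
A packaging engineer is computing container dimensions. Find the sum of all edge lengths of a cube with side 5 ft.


Shape: cube
Side s = 5 ft
A cube has 12 edges, all equal.
Formula: total edge length = 12 * s
Total = 12 * 5
Total = 60
60 ft


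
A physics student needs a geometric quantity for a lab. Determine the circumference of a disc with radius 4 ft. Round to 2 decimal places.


Shape: circle
Radius r = 4 ft
Formula: C = 2 * pi * r
C = 2 * pi * 4
C = 8 * pi
C = 25.13
25.13 ft


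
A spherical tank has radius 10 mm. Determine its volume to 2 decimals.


Shape: sphere
Radius r = 10 mm
Formula: V = (4/3) * pi * r^3
r^3 = 1000
(4/3) * 1000 = 1333.333333
V = 1333.333333 * pi
V = 4188.79
4188.79 mm^3


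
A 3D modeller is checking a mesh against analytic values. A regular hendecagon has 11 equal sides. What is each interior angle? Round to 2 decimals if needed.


Shape: regular hendecagon (11 sides)
Formula: interior angle = (n - 2) * 180 / n
(n - 2) = 9
(n - 2) * 180 = 1620
angle = 1620 / 11
angle = 147.27
147.27 degrees


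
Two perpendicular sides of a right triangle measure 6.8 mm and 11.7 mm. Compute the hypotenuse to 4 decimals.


Shape: right triangle
Legs a = 6.8 mm, b = 11.7 mm
Formula: c = sqrt(a^2 + b^2)
a^2 = 46.24, b^2 = 136.89
a^2 + b^2 = 183.13
c = sqrt(183.13)
c = 13.5326
13.5326 mm


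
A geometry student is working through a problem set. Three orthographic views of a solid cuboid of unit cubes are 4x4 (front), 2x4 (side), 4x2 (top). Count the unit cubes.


Orthographic views of a solid rectangular block:
Front view 4 x 4 -> length = 4, height = 4
Side view 2 x 4 -> width = 2, height = 4 (consistent)
Top view 4 x 2 -> confirms length = 4, width = 2
The block is 4 x 2 x 4.
Total unit cubes = 4 * 2 * 4 = 32
32 unit cubes


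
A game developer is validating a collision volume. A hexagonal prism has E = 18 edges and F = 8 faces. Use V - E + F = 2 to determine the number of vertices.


Polyhedron: hexagonal prism
Euler's formula for convex polyhedra: V - E + F = 2
Given: E = 18 edges and F = 8 faces
Solve for V:
V = 2 + E - F = 2 + 18 - 8 = 12
12 vertices


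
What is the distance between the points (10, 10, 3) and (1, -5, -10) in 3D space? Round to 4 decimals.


3D distance between two points
P1 = (10, 10, 3), P2 = (1, -5, -10)
Formula: d = sqrt((x2-x1)^2 + (y2-y1)^2 + (z2-z1)^2)
dx = 1 - 10 = -9
dy = -5 - 10 = -15
dz = -10 - 3 = -13
dx^2 + dy^2 + dz^2 = 81 + 225 + 169 = 475
d = sqrt(475)
d = 21.7945
21.7945 units


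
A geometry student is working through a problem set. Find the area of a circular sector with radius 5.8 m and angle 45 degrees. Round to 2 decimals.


Shape: circular sector
Radius r = 5.8 m, Angle = 45 degrees
Formula: A = (angle/360) * pi * r^2
r^2 = 33.64
Fraction of circle = 45/360
A = (45/360) * pi * 33.64
A = 4.205 * pi
A = 13.21
13.21 m^2


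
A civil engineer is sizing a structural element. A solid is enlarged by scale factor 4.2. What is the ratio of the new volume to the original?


Linear scale factor k = 4.2
Rule: under a linear scaling by k, volumes scale by k^3.
k^3 = 4.2 * 4.2 * 4.2
k^3 = 17.64 * 4.2
k^3 = 74.088
Volume scales by a factor of 74.088.
74.088 (dimensionless)


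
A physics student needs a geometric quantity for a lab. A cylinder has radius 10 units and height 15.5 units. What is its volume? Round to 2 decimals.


Shape: cylinder
Radius r = 10 units, Height h = 15.5 units
Formula: V = pi * r^2 * h
r^2 = 100
V = pi * 100 * 15.5
V = 1550 * pi
V = 4869.47
4869.47 units^3


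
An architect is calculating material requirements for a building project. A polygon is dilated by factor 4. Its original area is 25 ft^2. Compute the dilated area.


Linear scale factor k = 4
Original area = 25 ft^2
Rule: under a linear scaling by k, areas scale by k^2.
k^2 = 4^2 = 16
New area = 25 * 16
New area = 400
400 ft^2


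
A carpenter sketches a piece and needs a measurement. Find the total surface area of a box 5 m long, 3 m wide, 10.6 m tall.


Shape: rectangular prism
l = 5 m, w = 3 m, h = 10.6 m
Formula: SA = 2(lw + lh + wh)
lw = 15, lh = 53, wh = 31.8
lw + lh + wh = 99.8
SA = 2 * 99.8
SA = 199.6
199.6 m^2


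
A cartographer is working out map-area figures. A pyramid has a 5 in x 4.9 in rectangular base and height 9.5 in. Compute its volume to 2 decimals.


Shape: rectangular pyramid
Base: 5 in x 4.9 in, Height h = 9.5 in
Formula: V = (1/3) * base_area * h
base_area = 5 * 4.9 = 24.5
base_area * h = 24.5 * 9.5 = 232.75
V = 232.75 / 3
V = 77.58
77.58 in^3


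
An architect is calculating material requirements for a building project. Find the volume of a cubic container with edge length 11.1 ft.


Shape: cube
Side s = 11.1 ft
Formula: V = s^3
V = 11.1 * 11.1 * 11.1
V = 123.21 * 11.1
V = 1367.631
1367.631 ft^3


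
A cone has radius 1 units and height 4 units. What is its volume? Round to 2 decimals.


Shape: cone
Radius r = 1 units, Height h = 4 units
Formula: V = (1/3) * pi * r^2 * h
r^2 = 1
pi * r^2 * h = pi * 1 * 4 = 4 * pi
V = 4 * pi / 3
V = 4.19
4.19 units^3


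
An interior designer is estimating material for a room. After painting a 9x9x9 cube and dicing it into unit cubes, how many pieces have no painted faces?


Large cube: 9 x 9 x 9, cut into unit cubes.
n = 9, so n - 2 = 7
Unpainted cubes form the interior (n - 2)^3 block.
(n - 2)^3 = 7^3 = 343
343 unit cubes


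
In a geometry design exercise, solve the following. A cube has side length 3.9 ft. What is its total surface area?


Shape: cube
Side s = 3.9 ft
A cube has 6 square faces.
Formula: SA = 6 * s^2
s^2 = 15.21
SA = 6 * 15.21
SA = 91.26
91.26 ft^2


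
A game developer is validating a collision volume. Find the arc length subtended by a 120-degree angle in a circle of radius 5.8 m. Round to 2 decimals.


Shape: circular arc
Radius r = 5.8 m, Angle = 120 degrees
Formula: L = (angle/360) * 2 * pi * r
2 * pi * r = 11.6 * pi
L = (120/360) * 11.6 * pi
L = 3.866667 * pi
L = 12.15
12.15 m


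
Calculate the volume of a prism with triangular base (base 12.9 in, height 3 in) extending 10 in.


Shape: triangular prism
Triangle base = 12.9 in, triangle height = 3 in, prism length L = 10 in
Formula: V = (1/2 * b * h_tri) * L
Cross-section area = 0.5 * 12.9 * 3 = 19.35
V = 19.35 * 10
V = 193.5
193.5 in^3


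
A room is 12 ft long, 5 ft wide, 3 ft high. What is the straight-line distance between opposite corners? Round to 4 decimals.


Shape: rectangular box (space diagonal)
l = 12 ft, w = 5 ft, h = 3 ft
Visualize: the diagonal of the base, then a right triangle with that diagonal and the height.
Formula: d = sqrt(l^2 + w^2 + h^2)
l^2 + w^2 + h^2 = 144 + 25 + 9 = 178
d = sqrt(178)
d = 13.3417
13.3417 ft


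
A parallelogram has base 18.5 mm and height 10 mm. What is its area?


Shape: parallelogram
Base b = 18.5 mm, Height h = 10 mm
Formula: A = b * h
A = 18.5 * 10
A = 185
185 mm^2


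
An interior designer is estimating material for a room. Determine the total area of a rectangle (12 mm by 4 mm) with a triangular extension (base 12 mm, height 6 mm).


Composite shape: rectangle + triangle
Rectangle area = 12 * 4 = 48
Triangle area = 0.5 * 12 * 6 = 36
Total = 48 + 36
Total = 84
84 mm^2


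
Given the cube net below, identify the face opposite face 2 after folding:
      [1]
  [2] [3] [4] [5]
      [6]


Net: cross layout. Take square 3 as the base (bottom).
Fold the four squares in the horizontal row up around 3: 2 -> left, 4 -> right, 5 wraps to the top.
Fold 1 and 6 up from 3: 1 -> back, 6 -> front.
Opposite pairs are therefore: (1, 6), (2, 4), (3, 5).
Face 2 is opposite face 4.
face 4


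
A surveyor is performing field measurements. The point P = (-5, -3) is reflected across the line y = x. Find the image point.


Transformation: reflection
Original point: (-5, -3)
Rule for reflection over y = x: (x, y) -> (y, x)
Apply: (-5, -3) -> (-3, -5)
(-3, -5)


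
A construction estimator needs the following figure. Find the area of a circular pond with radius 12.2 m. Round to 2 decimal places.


Shape: circle
Radius r = 12.2 m
Formula: A = pi * r^2
r^2 = 12.2^2 = 148.84
A = pi * 148.84
A = 467.59
467.59 m^2
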